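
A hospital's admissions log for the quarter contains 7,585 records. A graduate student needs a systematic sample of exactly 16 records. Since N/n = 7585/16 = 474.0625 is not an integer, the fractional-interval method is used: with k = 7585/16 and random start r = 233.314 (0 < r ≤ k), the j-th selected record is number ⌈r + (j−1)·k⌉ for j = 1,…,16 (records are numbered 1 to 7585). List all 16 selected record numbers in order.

234, 708, 1182, 1656, 2130, 2604, 3078, 3552, 4026, 4500, 4974, 5449, 5923, 6397, 6871, 7345

j=1: r + 0k = 233.314 → ⌈·⌉ = 234
j=2: r + 1k = 707.3765 → ⌈·⌉ = 708
j=3: r + 2k = 1181.439 → ⌈·⌉ = 1182
j=4: r + 3k = 1655.5015 → ⌈·⌉ = 1656
j=5: r + 4k = 2129.564 → ⌈·⌉ = 2130
j=6: r + 5k = 2603.6265 → ⌈·⌉ = 2604
j=7: r + 6k = 3077.689 → ⌈·⌉ = 3078
j=8: r + 7k = 3551.7515 → ⌈·⌉ = 3552
j=9: r + 8k = 4025.814 → ⌈·⌉ = 4026
j=10: r + 9k = 4499.8765 → ⌈·⌉ = 4500
j=11: r + 10k = 4973.939 → ⌈·⌉ = 4974
j=12: r + 11k = 5448.0015 → ⌈·⌉ = 5449
j=13: r + 12k = 5922.064 → ⌈·⌉ = 5923
j=14: r + 13k = 6396.1265 → ⌈·⌉ = 6397
j=15: r + 14k = 6870.189 → ⌈·⌉ = 6871
j=16: r + 15k = 7344.2515 → ⌈·⌉ = 7345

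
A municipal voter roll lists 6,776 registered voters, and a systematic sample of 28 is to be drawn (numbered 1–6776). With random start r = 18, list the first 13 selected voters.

k = N/n = 6776/28 = 242
voter 1: 18
voter 2: 18 + 242 = 260
voter 3: 260 + 242 = 502
voter 4: 502 + 242 = 744
voter 5: 744 + 242 = 986
voter 6: 986 + 242 = 1228
voter 7: 1228 + 242 = 1470
voter 8: 1470 + 242 = 1712
voter 9: 1712 + 242 = 1954
voter 10: 1954 + 242 = 2196
voter 11: 2196 + 242 = 2438
voter 12: 2438 + 242 = 2680
voter 13: 2680 + 242 = 2922

18, 260, 502, 744, 986, 1228, 1470, 1712, 1954, 2196, 2438, 2680, 2922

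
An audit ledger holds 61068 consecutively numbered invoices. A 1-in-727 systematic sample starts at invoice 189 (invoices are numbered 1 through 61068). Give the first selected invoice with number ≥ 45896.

45990

k = 727
Steps past start: ⌈(45896 − 189)/727⌉ = ⌈45707/727⌉ = 63
Selected invoice: 189 + 63×727 = 45990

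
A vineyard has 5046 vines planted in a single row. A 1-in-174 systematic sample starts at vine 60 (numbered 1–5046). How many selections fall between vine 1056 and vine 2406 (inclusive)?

8

k = 174
First selection ≥ 1056: 60 + ⌈(1056−60)/174⌉·174 = 60 + 6×174 = 1104
Last selection ≤ 2406: 60 + ⌊(2406−60)/174⌋·174 = 60 + 13×174 = 2322
Count = 13 − 6 + 1 = 8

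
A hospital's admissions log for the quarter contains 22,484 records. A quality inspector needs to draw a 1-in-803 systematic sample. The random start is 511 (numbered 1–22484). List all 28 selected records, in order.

record 1: 511
record 2: 511 + 803 = 1314
record 3: 1314 + 803 = 2117
record 4: 2117 + 803 = 2920
record 5: 2920 + 803 = 3723
record 6: 3723 + 803 = 4526
record 7: 4526 + 803 = 5329
record 8: 5329 + 803 = 6132
record 9: 6132 + 803 = 6935
record 10: 6935 + 803 = 7738
record 11: 7738 + 803 = 8541
record 12: 8541 + 803 = 9344
record 13: 9344 + 803 = 10147
record 14: 10147 + 803 = 10950
record 15: 10950 + 803 = 11753
record 16: 11753 + 803 = 12556
record 17: 12556 + 803 = 13359
record 18: 13359 + 803 = 14162
record 19: 14162 + 803 = 14965
record 20: 14965 + 803 = 15768
record 21: 15768 + 803 = 16571
record 22: 16571 + 803 = 17374
record 23: 17374 + 803 = 18177
record 24: 18177 + 803 = 18980
record 25: 18980 + 803 = 19783
record 26: 19783 + 803 = 20586
record 27: 20586 + 803 = 21389
record 28: 21389 + 803 = 22192

511, 1314, 2117, 2920, 3723, 4526, 5329, 6132, 6935, 7738, 8541, 9344, 10147, 10950, 11753, 12556, 13359, 14162, 14965, 15768, 16571, 17374, 18177, 18980, 19783, 20586, 21389, 22192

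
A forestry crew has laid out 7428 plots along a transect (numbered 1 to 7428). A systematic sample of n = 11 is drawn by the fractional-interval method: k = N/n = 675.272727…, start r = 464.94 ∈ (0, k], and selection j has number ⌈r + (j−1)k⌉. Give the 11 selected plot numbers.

j=1: r + 0k = 464.94 → ⌈·⌉ = 465
j=2: r + 1k = 1140.212727… → ⌈·⌉ = 1141
j=3: r + 2k = 1815.485454… → ⌈·⌉ = 1816
j=4: r + 3k = 2490.758181… → ⌈·⌉ = 2491
j=5: r + 4k = 3166.030909… → ⌈·⌉ = 3167
j=6: r + 5k = 3841.303636… → ⌈·⌉ = 3842
j=7: r + 6k = 4516.576363… → ⌈·⌉ = 4517
j=8: r + 7k = 5191.849090… → ⌈·⌉ = 5192
j=9: r + 8k = 5867.121818… → ⌈·⌉ = 5868
j=10: r + 9k = 6542.394545… → ⌈·⌉ = 6543
j=11: r + 10k = 7217.667272… → ⌈·⌉ = 7218

465, 1141, 1816, 2491, 3167, 3842, 4517, 5192, 5868, 6543, 7218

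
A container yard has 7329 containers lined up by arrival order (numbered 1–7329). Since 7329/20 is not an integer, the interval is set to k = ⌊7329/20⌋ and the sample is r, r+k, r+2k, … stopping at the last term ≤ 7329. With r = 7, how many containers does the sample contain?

21

k = ⌊7329/20⌋ = 366
Achieved size = ⌊(7329 − 7)/366⌋ + 1 = ⌊7322/366⌋ + 1 = 20 + 1 = 21
(last selection: 7 + 20×366 = 7327 ≤ 7329; next would be 7693 > 7329)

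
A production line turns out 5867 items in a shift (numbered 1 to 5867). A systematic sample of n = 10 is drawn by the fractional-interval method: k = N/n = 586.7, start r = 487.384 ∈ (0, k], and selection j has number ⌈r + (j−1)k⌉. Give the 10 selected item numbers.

488, 1075, 1661, 2248, 2835, 3421, 4008, 4595, 5181, 5768

j=1: r + 0k = 487.384 → ⌈·⌉ = 488
j=2: r + 1k = 1074.084 → ⌈·⌉ = 1075
j=3: r + 2k = 1660.784 → ⌈·⌉ = 1661
j=4: r + 3k = 2247.484 → ⌈·⌉ = 2248
j=5: r + 4k = 2834.184 → ⌈·⌉ = 2835
j=6: r + 5k = 3420.884 → ⌈·⌉ = 3421
j=7: r + 6k = 4007.584 → ⌈·⌉ = 4008
j=8: r + 7k = 4594.284 → ⌈·⌉ = 4595
j=9: r + 8k = 5180.984 → ⌈·⌉ = 5181
j=10: r + 9k = 5767.684 → ⌈·⌉ = 5768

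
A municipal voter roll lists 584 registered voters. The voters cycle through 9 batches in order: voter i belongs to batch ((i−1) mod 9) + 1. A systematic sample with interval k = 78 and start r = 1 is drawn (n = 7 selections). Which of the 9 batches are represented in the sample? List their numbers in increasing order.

1, 4, 7

Consecutive selections differ by k = 78, so their batch numbers differ by 78 mod 9 = 6.
gcd(78, 9) = 3, so the sample visits 9/3 = 3 distinct residues mod 9.
Start 1 is batch 1; the batches hit are 1, 4, 7.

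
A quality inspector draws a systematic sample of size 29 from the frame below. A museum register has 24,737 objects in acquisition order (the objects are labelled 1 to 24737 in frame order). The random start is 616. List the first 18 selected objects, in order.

k = N/n = 24737/29 = 853
object 1: 616
object 2: 616 + 853 = 1469
object 3: 1469 + 853 = 2322
object 4: 2322 + 853 = 3175
object 5: 3175 + 853 = 4028
object 6: 4028 + 853 = 4881
object 7: 4881 + 853 = 5734
object 8: 5734 + 853 = 6587
object 9: 6587 + 853 = 7440
object 10: 7440 + 853 = 8293
object 11: 8293 + 853 = 9146
object 12: 9146 + 853 = 9999
object 13: 9999 + 853 = 10852
object 14: 10852 + 853 = 11705
object 15: 11705 + 853 = 12558
object 16: 12558 + 853 = 13411
object 17: 13411 + 853 = 14264
object 18: 14264 + 853 = 15117

616, 1469, 2322, 3175, 4028, 4881, 5734, 6587, 7440, 8293, 9146, 9999, 10852, 11705, 12558, 13411, 14264, 15117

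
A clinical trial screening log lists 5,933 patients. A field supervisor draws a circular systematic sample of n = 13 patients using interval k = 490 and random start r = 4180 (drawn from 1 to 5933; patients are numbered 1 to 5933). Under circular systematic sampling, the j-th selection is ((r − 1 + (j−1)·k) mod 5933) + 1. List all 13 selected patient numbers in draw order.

4180, 4670, 5160, 5650, 207, 697, 1187, 1677, 2167, 2657, 3147, 3637, 4127

Selection 1: 4180
Selection 2: 4180 + 490 = 4670
Selection 3: 4670 + 490 = 5160
Selection 4: 5160 + 490 = 5650
Selection 5: 5650 + 490 = 6140 → 6140 − 5933 = 207
Selection 6: 207 + 490 = 697
Selection 7: 697 + 490 = 1187
Selection 8: 1187 + 490 = 1677
Selection 9: 1677 + 490 = 2167
Selection 10: 2167 + 490 = 2657
Selection 11: 2657 + 490 = 3147
Selection 12: 3147 + 490 = 3637
Selection 13: 3637 + 490 = 4127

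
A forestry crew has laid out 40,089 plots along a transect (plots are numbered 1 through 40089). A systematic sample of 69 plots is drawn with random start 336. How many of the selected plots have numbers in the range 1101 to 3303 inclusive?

4

k = 40089/69 = 581
First selection ≥ 1101: 336 + ⌈(1101−336)/581⌉·581 = 336 + 2×581 = 1498
Last selection ≤ 3303: 336 + ⌊(3303−336)/581⌋·581 = 336 + 5×581 = 3241
Count = 5 − 2 + 1 = 4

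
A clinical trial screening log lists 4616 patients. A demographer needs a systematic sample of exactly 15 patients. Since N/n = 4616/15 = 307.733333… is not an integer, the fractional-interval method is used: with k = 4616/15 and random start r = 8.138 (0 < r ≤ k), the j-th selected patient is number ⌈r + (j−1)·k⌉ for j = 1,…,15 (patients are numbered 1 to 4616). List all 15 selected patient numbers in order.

9, 316, 624, 932, 1240, 1547, 1855, 2163, 2471, 2778, 3086, 3394, 3701, 4009, 4317

j=1: r + 0k = 8.138 → ⌈·⌉ = 9
j=2: r + 1k = 315.871333… → ⌈·⌉ = 316
j=3: r + 2k = 623.604666… → ⌈·⌉ = 624
j=4: r + 3k = 931.338 → ⌈·⌉ = 932
j=5: r + 4k = 1239.071333… → ⌈·⌉ = 1240
j=6: r + 5k = 1546.804666… → ⌈·⌉ = 1547
j=7: r + 6k = 1854.538 → ⌈·⌉ = 1855
j=8: r + 7k = 2162.271333… → ⌈·⌉ = 2163
j=9: r + 8k = 2470.004666… → ⌈·⌉ = 2471
j=10: r + 9k = 2777.738 → ⌈·⌉ = 2778
j=11: r + 10k = 3085.471333… → ⌈·⌉ = 3086
j=12: r + 11k = 3393.204666… → ⌈·⌉ = 3394
j=13: r + 12k = 3700.938 → ⌈·⌉ = 3701
j=14: r + 13k = 4008.671333… → ⌈·⌉ = 4009
j=15: r + 14k = 4316.404666… → ⌈·⌉ = 4317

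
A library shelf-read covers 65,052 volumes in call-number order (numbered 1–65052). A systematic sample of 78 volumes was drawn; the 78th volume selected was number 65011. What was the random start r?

k = 65052/78 = 834
r = 65011 − (78−1)×834 = 65011 − 64218 = 793

793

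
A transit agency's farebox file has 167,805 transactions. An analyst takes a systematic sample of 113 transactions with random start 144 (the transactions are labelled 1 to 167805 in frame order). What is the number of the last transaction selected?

k = 167805/113 = 1485
113th selection = r + (113−1)·k = 144 + 112×1485 = 144 + 166320 = 166464

166464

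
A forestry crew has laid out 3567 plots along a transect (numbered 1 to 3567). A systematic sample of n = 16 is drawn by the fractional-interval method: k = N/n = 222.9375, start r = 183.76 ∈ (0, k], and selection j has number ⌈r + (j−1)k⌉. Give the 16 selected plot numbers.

j=1: r + 0k = 183.76 → ⌈·⌉ = 184
j=2: r + 1k = 406.6975 → ⌈·⌉ = 407
j=3: r + 2k = 629.635 → ⌈·⌉ = 630
j=4: r + 3k = 852.5725 → ⌈·⌉ = 853
j=5: r + 4k = 1075.51 → ⌈·⌉ = 1076
j=6: r + 5k = 1298.4475 → ⌈·⌉ = 1299
j=7: r + 6k = 1521.385 → ⌈·⌉ = 1522
j=8: r + 7k = 1744.3225 → ⌈·⌉ = 1745
j=9: r + 8k = 1967.26 → ⌈·⌉ = 1968
j=10: r + 9k = 2190.1975 → ⌈·⌉ = 2191
j=11: r + 10k = 2413.135 → ⌈·⌉ = 2414
j=12: r + 11k = 2636.0725 → ⌈·⌉ = 2637
j=13: r + 12k = 2859.01 → ⌈·⌉ = 2860
j=14: r + 13k = 3081.9475 → ⌈·⌉ = 3082
j=15: r + 14k = 3304.885 → ⌈·⌉ = 3305
j=16: r + 15k = 3527.8225 → ⌈·⌉ = 3528

184, 407, 630, 853, 1076, 1299, 1522, 1745, 1968, 2191, 2414, 2637, 2860, 3082, 3305, 3528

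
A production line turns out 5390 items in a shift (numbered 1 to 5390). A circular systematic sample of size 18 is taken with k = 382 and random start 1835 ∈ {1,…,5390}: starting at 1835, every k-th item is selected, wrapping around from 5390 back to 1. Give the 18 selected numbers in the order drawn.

1835, 2217, 2599, 2981, 3363, 3745, 4127, 4509, 4891, 5273, 265, 647, 1029, 1411, 1793, 2175, 2557, 2939

Selection 1: 1835
Selection 2: 1835 + 382 = 2217
Selection 3: 2217 + 382 = 2599
Selection 4: 2599 + 382 = 2981
Selection 5: 2981 + 382 = 3363
Selection 6: 3363 + 382 = 3745
Selection 7: 3745 + 382 = 4127
Selection 8: 4127 + 382 = 4509
Selection 9: 4509 + 382 = 4891
Selection 10: 4891 + 382 = 5273
Selection 11: 5273 + 382 = 5655 → 5655 − 5390 = 265
Selection 12: 265 + 382 = 647
Selection 13: 647 + 382 = 1029
Selection 14: 1029 + 382 = 1411
Selection 15: 1411 + 382 = 1793
Selection 16: 1793 + 382 = 2175
Selection 17: 2175 + 382 = 2557
Selection 18: 2557 + 382 = 2939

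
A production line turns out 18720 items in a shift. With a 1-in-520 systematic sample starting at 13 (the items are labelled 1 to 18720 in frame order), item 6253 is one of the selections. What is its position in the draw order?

k = 520
position = (6253 − 13)/520 + 1 = 6240/520 + 1 = 12 + 1 = 13

13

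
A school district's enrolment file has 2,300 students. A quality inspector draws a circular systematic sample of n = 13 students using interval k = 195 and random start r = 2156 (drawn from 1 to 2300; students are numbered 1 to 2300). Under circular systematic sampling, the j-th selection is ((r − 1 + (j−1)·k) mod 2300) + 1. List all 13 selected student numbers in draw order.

2156, 51, 246, 441, 636, 831, 1026, 1221, 1416, 1611, 1806, 2001, 2196

Selection 1: 2156
Selection 2: 2156 + 195 = 2351 → 2351 − 2300 = 51
Selection 3: 51 + 195 = 246
Selection 4: 246 + 195 = 441
Selection 5: 441 + 195 = 636
Selection 6: 636 + 195 = 831
Selection 7: 831 + 195 = 1026
Selection 8: 1026 + 195 = 1221
Selection 9: 1221 + 195 = 1416
Selection 10: 1416 + 195 = 1611
Selection 11: 1611 + 195 = 1806
Selection 12: 1806 + 195 = 2001
Selection 13: 2001 + 195 = 2196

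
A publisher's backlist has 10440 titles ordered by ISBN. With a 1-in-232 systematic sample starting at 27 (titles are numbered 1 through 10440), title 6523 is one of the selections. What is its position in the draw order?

29

k = 232
position = (6523 − 27)/232 + 1 = 6496/232 + 1 = 28 + 1 = 29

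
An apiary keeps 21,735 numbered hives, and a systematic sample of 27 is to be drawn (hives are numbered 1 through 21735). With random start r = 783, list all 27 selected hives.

783, 1588, 2393, 3198, 4003, 4808, 5613, 6418, 7223, 8028, 8833, 9638, 10443, 11248, 12053, 12858, 13663, 14468, 15273, 16078, 16883, 17688, 18493, 19298, 20103, 20908, 21713

k = N/n = 21735/27 = 805
hive 1: 783
hive 2: 783 + 805 = 1588
hive 3: 1588 + 805 = 2393
hive 4: 2393 + 805 = 3198
hive 5: 3198 + 805 = 4003
hive 6: 4003 + 805 = 4808
hive 7: 4808 + 805 = 5613
hive 8: 5613 + 805 = 6418
hive 9: 6418 + 805 = 7223
hive 10: 7223 + 805 = 8028
hive 11: 8028 + 805 = 8833
hive 12: 8833 + 805 = 9638
hive 13: 9638 + 805 = 10443
hive 14: 10443 + 805 = 11248
hive 15: 11248 + 805 = 12053
hive 16: 12053 + 805 = 12858
hive 17: 12858 + 805 = 13663
hive 18: 13663 + 805 = 14468
hive 19: 14468 + 805 = 15273
hive 20: 15273 + 805 = 16078
hive 21: 16078 + 805 = 16883
hive 22: 16883 + 805 = 17688
hive 23: 17688 + 805 = 18493
hive 24: 18493 + 805 = 19298
hive 25: 19298 + 805 = 20103
hive 26: 20103 + 805 = 20908
hive 27: 20908 + 805 = 21713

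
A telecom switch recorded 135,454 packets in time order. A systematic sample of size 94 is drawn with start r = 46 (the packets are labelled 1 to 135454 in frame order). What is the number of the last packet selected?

k = 135454/94 = 1441
94th selection = r + (94−1)·k = 46 + 93×1441 = 46 + 134013 = 134059

134059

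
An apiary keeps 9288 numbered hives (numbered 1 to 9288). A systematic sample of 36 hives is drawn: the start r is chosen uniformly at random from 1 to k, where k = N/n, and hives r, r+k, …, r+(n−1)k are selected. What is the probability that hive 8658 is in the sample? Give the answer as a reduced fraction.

1/258

k = 9288/36 = 258.
Hive 8658 is selected iff r ≡ 8658 (mod 258); exactly one such r in {1,…,258}.
Inclusion probability = 1/258.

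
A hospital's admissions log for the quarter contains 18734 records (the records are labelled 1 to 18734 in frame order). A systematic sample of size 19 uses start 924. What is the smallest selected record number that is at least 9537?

9798

k = 18734/19 = 986
Steps past start: ⌈(9537 − 924)/986⌉ = ⌈8613/986⌉ = 9
Selected record: 924 + 9×986 = 9798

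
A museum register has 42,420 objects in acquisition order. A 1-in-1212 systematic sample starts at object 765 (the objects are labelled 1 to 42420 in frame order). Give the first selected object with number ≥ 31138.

32277

k = 1212
Steps past start: ⌈(31138 − 765)/1212⌉ = ⌈30373/1212⌉ = 26
Selected object: 765 + 26×1212 = 32277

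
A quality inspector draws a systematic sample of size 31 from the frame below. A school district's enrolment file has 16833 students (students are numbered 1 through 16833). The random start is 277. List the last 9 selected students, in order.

12223, 12766, 13309, 13852, 14395, 14938, 15481, 16024, 16567

k = N/n = 16833/31 = 543
23rd selection = 277 + 22×543 = 12223
24th: 12223 + 543 = 12766
25th: 12766 + 543 = 13309
26th: 13309 + 543 = 13852
27th: 13852 + 543 = 14395
28th: 14395 + 543 = 14938
29th: 14938 + 543 = 15481
30th: 15481 + 543 = 16024
31st: 16024 + 543 = 16567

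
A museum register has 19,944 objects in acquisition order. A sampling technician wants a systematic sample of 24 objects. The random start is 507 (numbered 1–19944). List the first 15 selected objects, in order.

507, 1338, 2169, 3000, 3831, 4662, 5493, 6324, 7155, 7986, 8817, 9648, 10479, 11310, 12141

k = N/n = 19944/24 = 831
object 1: 507
object 2: 507 + 831 = 1338
object 3: 1338 + 831 = 2169
object 4: 2169 + 831 = 3000
object 5: 3000 + 831 = 3831
object 6: 3831 + 831 = 4662
object 7: 4662 + 831 = 5493
object 8: 5493 + 831 = 6324
object 9: 6324 + 831 = 7155
object 10: 7155 + 831 = 7986
object 11: 7986 + 831 = 8817
object 12: 8817 + 831 = 9648
object 13: 9648 + 831 = 10479
object 14: 10479 + 831 = 11310
object 15: 11310 + 831 = 12141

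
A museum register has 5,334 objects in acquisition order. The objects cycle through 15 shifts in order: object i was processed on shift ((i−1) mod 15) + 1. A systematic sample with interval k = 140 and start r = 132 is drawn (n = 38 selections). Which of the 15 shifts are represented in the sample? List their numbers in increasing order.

2, 7, 12

Consecutive selections differ by k = 140, so their shift numbers differ by 140 mod 15 = 5.
gcd(140, 15) = 5, so the sample visits 15/5 = 3 distinct residues mod 15.
Start 132 is shift 12; the shifts hit are 2, 7, 12.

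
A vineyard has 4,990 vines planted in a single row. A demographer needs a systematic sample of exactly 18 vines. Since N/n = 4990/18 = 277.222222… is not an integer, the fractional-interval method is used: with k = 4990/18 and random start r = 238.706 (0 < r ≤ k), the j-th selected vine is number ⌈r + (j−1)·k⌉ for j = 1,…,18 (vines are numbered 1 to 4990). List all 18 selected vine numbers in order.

j=1: r + 0k = 238.706 → ⌈·⌉ = 239
j=2: r + 1k = 515.928222… → ⌈·⌉ = 516
j=3: r + 2k = 793.150444… → ⌈·⌉ = 794
j=4: r + 3k = 1070.372666… → ⌈·⌉ = 1071
j=5: r + 4k = 1347.594888… → ⌈·⌉ = 1348
j=6: r + 5k = 1624.817111… → ⌈·⌉ = 1625
j=7: r + 6k = 1902.039333… → ⌈·⌉ = 1903
j=8: r + 7k = 2179.261555… → ⌈·⌉ = 2180
j=9: r + 8k = 2456.483777… → ⌈·⌉ = 2457
j=10: r + 9k = 2733.706 → ⌈·⌉ = 2734
j=11: r + 10k = 3010.928222… → ⌈·⌉ = 3011
j=12: r + 11k = 3288.150444… → ⌈·⌉ = 3289
j=13: r + 12k = 3565.372666… → ⌈·⌉ = 3566
j=14: r + 13k = 3842.594888… → ⌈·⌉ = 3843
j=15: r + 14k = 4119.817111… → ⌈·⌉ = 4120
j=16: r + 15k = 4397.039333… → ⌈·⌉ = 4398
j=17: r + 16k = 4674.261555… → ⌈·⌉ = 4675
j=18: r + 17k = 4951.483777… → ⌈·⌉ = 4952

239, 516, 794, 1071, 1348, 1625, 1903, 2180, 2457, 2734, 3011, 3289, 3566, 3843, 4120, 4398, 4675, 4952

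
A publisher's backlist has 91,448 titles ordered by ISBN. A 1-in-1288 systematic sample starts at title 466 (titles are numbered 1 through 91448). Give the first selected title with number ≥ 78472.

79034

k = 1288
Steps past start: ⌈(78472 − 466)/1288⌉ = ⌈78006/1288⌉ = 61
Selected title: 466 + 61×1288 = 79034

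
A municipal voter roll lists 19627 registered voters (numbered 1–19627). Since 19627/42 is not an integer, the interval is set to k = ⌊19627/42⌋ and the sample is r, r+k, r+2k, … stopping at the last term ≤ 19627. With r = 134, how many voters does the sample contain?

k = ⌊19627/42⌋ = 467
Achieved size = ⌊(19627 − 134)/467⌋ + 1 = ⌊19493/467⌋ + 1 = 41 + 1 = 42
(last selection: 134 + 41×467 = 19281 ≤ 19627; next would be 19748 > 19627)

42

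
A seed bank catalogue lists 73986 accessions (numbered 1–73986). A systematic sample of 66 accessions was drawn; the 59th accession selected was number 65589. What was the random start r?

k = 73986/66 = 1121
r = 65589 − (59−1)×1121 = 65589 − 65018 = 571

571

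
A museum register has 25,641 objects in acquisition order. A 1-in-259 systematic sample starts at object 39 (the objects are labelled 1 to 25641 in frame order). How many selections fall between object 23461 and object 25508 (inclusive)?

k = 259
First selection ≥ 23461: 39 + ⌈(23461−39)/259⌉·259 = 39 + 91×259 = 23608
Last selection ≤ 25508: 39 + ⌊(25508−39)/259⌋·259 = 39 + 98×259 = 25421
Count = 98 − 91 + 1 = 8

8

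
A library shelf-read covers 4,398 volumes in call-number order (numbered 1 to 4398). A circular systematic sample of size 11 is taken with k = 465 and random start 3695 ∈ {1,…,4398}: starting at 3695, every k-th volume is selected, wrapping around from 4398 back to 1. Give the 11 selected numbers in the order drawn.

Selection 1: 3695
Selection 2: 3695 + 465 = 4160
Selection 3: 4160 + 465 = 4625 → 4625 − 4398 = 227
Selection 4: 227 + 465 = 692
Selection 5: 692 + 465 = 1157
Selection 6: 1157 + 465 = 1622
Selection 7: 1622 + 465 = 2087
Selection 8: 2087 + 465 = 2552
Selection 9: 2552 + 465 = 3017
Selection 10: 3017 + 465 = 3482
Selection 11: 3482 + 465 = 3947

3695, 4160, 227, 692, 1157, 1622, 2087, 2552, 3017, 3482, 3947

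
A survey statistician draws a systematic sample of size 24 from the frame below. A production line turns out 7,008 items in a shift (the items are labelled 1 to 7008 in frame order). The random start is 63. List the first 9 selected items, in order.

63, 355, 647, 939, 1231, 1523, 1815, 2107, 2399

k = N/n = 7008/24 = 292
item 1: 63
item 2: 63 + 292 = 355
item 3: 355 + 292 = 647
item 4: 647 + 292 = 939
item 5: 939 + 292 = 1231
item 6: 1231 + 292 = 1523
item 7: 1523 + 292 = 1815
item 8: 1815 + 292 = 2107
item 9: 2107 + 292 = 2399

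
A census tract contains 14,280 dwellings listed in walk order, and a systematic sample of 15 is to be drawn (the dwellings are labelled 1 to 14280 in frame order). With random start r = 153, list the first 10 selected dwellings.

k = N/n = 14280/15 = 952
dwelling 1: 153
dwelling 2: 153 + 952 = 1105
dwelling 3: 1105 + 952 = 2057
dwelling 4: 2057 + 952 = 3009
dwelling 5: 3009 + 952 = 3961
dwelling 6: 3961 + 952 = 4913
dwelling 7: 4913 + 952 = 5865
dwelling 8: 5865 + 952 = 6817
dwelling 9: 6817 + 952 = 7769
dwelling 10: 7769 + 952 = 8721

153, 1105, 2057, 3009, 3961, 4913, 5865, 6817, 7769, 8721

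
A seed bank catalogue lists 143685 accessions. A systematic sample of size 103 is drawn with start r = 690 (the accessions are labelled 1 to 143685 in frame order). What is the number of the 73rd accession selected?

k = 143685/103 = 1395
73rd selection = r + (73−1)·k = 690 + 72×1395 = 690 + 100440 = 101130

101130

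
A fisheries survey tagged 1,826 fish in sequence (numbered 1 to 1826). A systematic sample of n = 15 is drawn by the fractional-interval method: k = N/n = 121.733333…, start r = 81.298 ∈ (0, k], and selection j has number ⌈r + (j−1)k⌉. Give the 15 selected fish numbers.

j=1: r + 0k = 81.298 → ⌈·⌉ = 82
j=2: r + 1k = 203.031333… → ⌈·⌉ = 204
j=3: r + 2k = 324.764666… → ⌈·⌉ = 325
j=4: r + 3k = 446.498 → ⌈·⌉ = 447
j=5: r + 4k = 568.231333… → ⌈·⌉ = 569
j=6: r + 5k = 689.964666… → ⌈·⌉ = 690
j=7: r + 6k = 811.698 → ⌈·⌉ = 812
j=8: r + 7k = 933.431333… → ⌈·⌉ = 934
j=9: r + 8k = 1055.164666… → ⌈·⌉ = 1056
j=10: r + 9k = 1176.898 → ⌈·⌉ = 1177
j=11: r + 10k = 1298.631333… → ⌈·⌉ = 1299
j=12: r + 11k = 1420.364666… → ⌈·⌉ = 1421
j=13: r + 12k = 1542.098 → ⌈·⌉ = 1543
j=14: r + 13k = 1663.831333… → ⌈·⌉ = 1664
j=15: r + 14k = 1785.564666… → ⌈·⌉ = 1786

82, 204, 325, 447, 569, 690, 812, 934, 1056, 1177, 1299, 1421, 1543, 1664, 1786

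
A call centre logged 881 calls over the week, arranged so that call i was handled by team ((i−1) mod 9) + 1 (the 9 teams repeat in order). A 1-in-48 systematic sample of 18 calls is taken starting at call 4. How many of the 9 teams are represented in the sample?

Consecutive selections differ by k = 48, so their team numbers differ by 48 mod 9 = 3.
gcd(48, 9) = 3, so the sample visits 9/3 = 3 distinct residues mod 9.
Start 4 is team 4; the teams hit are 1, 4, 7.

3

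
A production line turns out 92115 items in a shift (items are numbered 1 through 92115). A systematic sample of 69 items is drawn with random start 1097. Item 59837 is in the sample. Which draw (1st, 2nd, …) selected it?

45

k = 92115/69 = 1335
position = (59837 − 1097)/1335 + 1 = 58740/1335 + 1 = 44 + 1 = 45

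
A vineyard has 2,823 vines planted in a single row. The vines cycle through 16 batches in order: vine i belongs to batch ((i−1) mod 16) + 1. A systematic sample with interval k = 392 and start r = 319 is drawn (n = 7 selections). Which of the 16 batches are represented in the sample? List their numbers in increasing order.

Consecutive selections differ by k = 392, so their batch numbers differ by 392 mod 16 = 8.
gcd(392, 16) = 8, so the sample visits 16/8 = 2 distinct residues mod 16.
Start 319 is batch 15; the batches hit are 7, 15.

7, 15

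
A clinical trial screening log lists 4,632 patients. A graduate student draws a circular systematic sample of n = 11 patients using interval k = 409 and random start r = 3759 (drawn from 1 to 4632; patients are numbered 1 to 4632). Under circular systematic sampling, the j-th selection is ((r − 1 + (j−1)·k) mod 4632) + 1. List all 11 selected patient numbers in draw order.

Selection 1: 3759
Selection 2: 3759 + 409 = 4168
Selection 3: 4168 + 409 = 4577
Selection 4: 4577 + 409 = 4986 → 4986 − 4632 = 354
Selection 5: 354 + 409 = 763
Selection 6: 763 + 409 = 1172
Selection 7: 1172 + 409 = 1581
Selection 8: 1581 + 409 = 1990
Selection 9: 1990 + 409 = 2399
Selection 10: 2399 + 409 = 2808
Selection 11: 2808 + 409 = 3217

3759, 4168, 4577, 354, 763, 1172, 1581, 1990, 2399, 2808, 3217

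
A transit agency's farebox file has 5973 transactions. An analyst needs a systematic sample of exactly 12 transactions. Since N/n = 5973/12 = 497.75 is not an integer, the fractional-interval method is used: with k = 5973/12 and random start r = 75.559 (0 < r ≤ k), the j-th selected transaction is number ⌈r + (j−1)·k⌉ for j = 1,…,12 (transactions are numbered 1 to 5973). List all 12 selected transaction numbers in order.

76, 574, 1072, 1569, 2067, 2565, 3063, 3560, 4058, 4556, 5054, 5551

j=1: r + 0k = 75.559 → ⌈·⌉ = 76
j=2: r + 1k = 573.309 → ⌈·⌉ = 574
j=3: r + 2k = 1071.059 → ⌈·⌉ = 1072
j=4: r + 3k = 1568.809 → ⌈·⌉ = 1569
j=5: r + 4k = 2066.559 → ⌈·⌉ = 2067
j=6: r + 5k = 2564.309 → ⌈·⌉ = 2565
j=7: r + 6k = 3062.059 → ⌈·⌉ = 3063
j=8: r + 7k = 3559.809 → ⌈·⌉ = 3560
j=9: r + 8k = 4057.559 → ⌈·⌉ = 4058
j=10: r + 9k = 4555.309 → ⌈·⌉ = 4556
j=11: r + 10k = 5053.059 → ⌈·⌉ = 5054
j=12: r + 11k = 5550.809 → ⌈·⌉ = 5551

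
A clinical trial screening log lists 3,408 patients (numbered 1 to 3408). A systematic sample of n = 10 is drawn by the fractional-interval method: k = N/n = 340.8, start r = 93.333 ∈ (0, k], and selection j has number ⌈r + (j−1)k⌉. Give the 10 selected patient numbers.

94, 435, 775, 1116, 1457, 1798, 2139, 2479, 2820, 3161

j=1: r + 0k = 93.333 → ⌈·⌉ = 94
j=2: r + 1k = 434.133 → ⌈·⌉ = 435
j=3: r + 2k = 774.933 → ⌈·⌉ = 775
j=4: r + 3k = 1115.733 → ⌈·⌉ = 1116
j=5: r + 4k = 1456.533 → ⌈·⌉ = 1457
j=6: r + 5k = 1797.333 → ⌈·⌉ = 1798
j=7: r + 6k = 2138.133 → ⌈·⌉ = 2139
j=8: r + 7k = 2478.933 → ⌈·⌉ = 2479
j=9: r + 8k = 2819.733 → ⌈·⌉ = 2820
j=10: r + 9k = 3160.533 → ⌈·⌉ = 3161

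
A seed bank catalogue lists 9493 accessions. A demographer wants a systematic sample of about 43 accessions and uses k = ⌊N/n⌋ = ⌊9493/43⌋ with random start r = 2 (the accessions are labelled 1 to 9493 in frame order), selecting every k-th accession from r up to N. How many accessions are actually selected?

44

k = ⌊9493/43⌋ = 220
Achieved size = ⌊(9493 − 2)/220⌋ + 1 = ⌊9491/220⌋ + 1 = 43 + 1 = 44
(last selection: 2 + 43×220 = 9462 ≤ 9493; next would be 9682 > 9493)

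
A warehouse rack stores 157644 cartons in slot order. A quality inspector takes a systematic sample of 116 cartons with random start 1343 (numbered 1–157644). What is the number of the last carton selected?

k = 157644/116 = 1359
116th selection = r + (116−1)·k = 1343 + 115×1359 = 1343 + 156285 = 157628

157628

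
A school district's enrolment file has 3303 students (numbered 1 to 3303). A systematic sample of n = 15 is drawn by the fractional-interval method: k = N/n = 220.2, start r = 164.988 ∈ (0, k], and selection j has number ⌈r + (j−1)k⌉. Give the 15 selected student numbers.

j=1: r + 0k = 164.988 → ⌈·⌉ = 165
j=2: r + 1k = 385.188 → ⌈·⌉ = 386
j=3: r + 2k = 605.388 → ⌈·⌉ = 606
j=4: r + 3k = 825.588 → ⌈·⌉ = 826
j=5: r + 4k = 1045.788 → ⌈·⌉ = 1046
j=6: r + 5k = 1265.988 → ⌈·⌉ = 1266
j=7: r + 6k = 1486.188 → ⌈·⌉ = 1487
j=8: r + 7k = 1706.388 → ⌈·⌉ = 1707
j=9: r + 8k = 1926.588 → ⌈·⌉ = 1927
j=10: r + 9k = 2146.788 → ⌈·⌉ = 2147
j=11: r + 10k = 2366.988 → ⌈·⌉ = 2367
j=12: r + 11k = 2587.188 → ⌈·⌉ = 2588
j=13: r + 12k = 2807.388 → ⌈·⌉ = 2808
j=14: r + 13k = 3027.588 → ⌈·⌉ = 3028
j=15: r + 14k = 3247.788 → ⌈·⌉ = 3248

165, 386, 606, 826, 1046, 1266, 1487, 1707, 1927, 2147, 2367, 2588, 2808, 3028, 3248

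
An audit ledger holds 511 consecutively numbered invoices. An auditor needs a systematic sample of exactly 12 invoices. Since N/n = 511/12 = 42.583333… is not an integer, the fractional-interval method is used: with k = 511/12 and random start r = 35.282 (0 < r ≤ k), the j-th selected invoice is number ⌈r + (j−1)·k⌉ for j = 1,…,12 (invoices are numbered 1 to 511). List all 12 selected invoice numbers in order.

36, 78, 121, 164, 206, 249, 291, 334, 376, 419, 462, 504

j=1: r + 0k = 35.282 → ⌈·⌉ = 36
j=2: r + 1k = 77.865333… → ⌈·⌉ = 78
j=3: r + 2k = 120.448666… → ⌈·⌉ = 121
j=4: r + 3k = 163.032 → ⌈·⌉ = 164
j=5: r + 4k = 205.615333… → ⌈·⌉ = 206
j=6: r + 5k = 248.198666… → ⌈·⌉ = 249
j=7: r + 6k = 290.782 → ⌈·⌉ = 291
j=8: r + 7k = 333.365333… → ⌈·⌉ = 334
j=9: r + 8k = 375.948666… → ⌈·⌉ = 376
j=10: r + 9k = 418.532 → ⌈·⌉ = 419
j=11: r + 10k = 461.115333… → ⌈·⌉ = 462
j=12: r + 11k = 503.698666… → ⌈·⌉ = 504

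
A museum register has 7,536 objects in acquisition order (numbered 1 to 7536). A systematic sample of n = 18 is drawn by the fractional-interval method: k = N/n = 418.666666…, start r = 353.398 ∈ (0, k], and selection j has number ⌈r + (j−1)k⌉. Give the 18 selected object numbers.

j=1: r + 0k = 353.398 → ⌈·⌉ = 354
j=2: r + 1k = 772.064666… → ⌈·⌉ = 773
j=3: r + 2k = 1190.731333… → ⌈·⌉ = 1191
j=4: r + 3k = 1609.398 → ⌈·⌉ = 1610
j=5: r + 4k = 2028.064666… → ⌈·⌉ = 2029
j=6: r + 5k = 2446.731333… → ⌈·⌉ = 2447
j=7: r + 6k = 2865.398 → ⌈·⌉ = 2866
j=8: r + 7k = 3284.064666… → ⌈·⌉ = 3285
j=9: r + 8k = 3702.731333… → ⌈·⌉ = 3703
j=10: r + 9k = 4121.398 → ⌈·⌉ = 4122
j=11: r + 10k = 4540.064666… → ⌈·⌉ = 4541
j=12: r + 11k = 4958.731333… → ⌈·⌉ = 4959
j=13: r + 12k = 5377.398 → ⌈·⌉ = 5378
j=14: r + 13k = 5796.064666… → ⌈·⌉ = 5797
j=15: r + 14k = 6214.731333… → ⌈·⌉ = 6215
j=16: r + 15k = 6633.398 → ⌈·⌉ = 6634
j=17: r + 16k = 7052.064666… → ⌈·⌉ = 7053
j=18: r + 17k = 7470.731333… → ⌈·⌉ = 7471

354, 773, 1191, 1610, 2029, 2447, 2866, 3285, 3703, 4122, 4541, 4959, 5378, 5797, 6215, 6634, 7053, 7471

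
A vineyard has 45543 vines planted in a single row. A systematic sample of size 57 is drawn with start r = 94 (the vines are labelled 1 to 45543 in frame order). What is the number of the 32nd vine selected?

k = 45543/57 = 799
32nd selection = r + (32−1)·k = 94 + 31×799 = 94 + 24769 = 24863

24863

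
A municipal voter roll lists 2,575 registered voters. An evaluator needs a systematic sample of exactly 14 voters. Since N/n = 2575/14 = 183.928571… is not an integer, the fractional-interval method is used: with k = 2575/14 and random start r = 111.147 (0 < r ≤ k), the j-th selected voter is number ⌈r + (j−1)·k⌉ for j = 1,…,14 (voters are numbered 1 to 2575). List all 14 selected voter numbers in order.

j=1: r + 0k = 111.147 → ⌈·⌉ = 112
j=2: r + 1k = 295.075571… → ⌈·⌉ = 296
j=3: r + 2k = 479.004142… → ⌈·⌉ = 480
j=4: r + 3k = 662.932714… → ⌈·⌉ = 663
j=5: r + 4k = 846.861285… → ⌈·⌉ = 847
j=6: r + 5k = 1030.789857… → ⌈·⌉ = 1031
j=7: r + 6k = 1214.718428… → ⌈·⌉ = 1215
j=8: r + 7k = 1398.647 → ⌈·⌉ = 1399
j=9: r + 8k = 1582.575571… → ⌈·⌉ = 1583
j=10: r + 9k = 1766.504142… → ⌈·⌉ = 1767
j=11: r + 10k = 1950.432714… → ⌈·⌉ = 1951
j=12: r + 11k = 2134.361285… → ⌈·⌉ = 2135
j=13: r + 12k = 2318.289857… → ⌈·⌉ = 2319
j=14: r + 13k = 2502.218428… → ⌈·⌉ = 2503

112, 296, 480, 663, 847, 1031, 1215, 1399, 1583, 1767, 1951, 2135, 2319, 2503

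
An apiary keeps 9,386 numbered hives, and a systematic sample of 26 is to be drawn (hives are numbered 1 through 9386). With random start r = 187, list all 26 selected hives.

k = N/n = 9386/26 = 361
hive 1: 187
hive 2: 187 + 361 = 548
hive 3: 548 + 361 = 909
hive 4: 909 + 361 = 1270
hive 5: 1270 + 361 = 1631
hive 6: 1631 + 361 = 1992
hive 7: 1992 + 361 = 2353
hive 8: 2353 + 361 = 2714
hive 9: 2714 + 361 = 3075
hive 10: 3075 + 361 = 3436
hive 11: 3436 + 361 = 3797
hive 12: 3797 + 361 = 4158
hive 13: 4158 + 361 = 4519
hive 14: 4519 + 361 = 4880
hive 15: 4880 + 361 = 5241
hive 16: 5241 + 361 = 5602
hive 17: 5602 + 361 = 5963
hive 18: 5963 + 361 = 6324
hive 19: 6324 + 361 = 6685
hive 20: 6685 + 361 = 7046
hive 21: 7046 + 361 = 7407
hive 22: 7407 + 361 = 7768
hive 23: 7768 + 361 = 8129
hive 24: 8129 + 361 = 8490
hive 25: 8490 + 361 = 8851
hive 26: 8851 + 361 = 9212

187, 548, 909, 1270, 1631, 1992, 2353, 2714, 3075, 3436, 3797, 4158, 4519, 4880, 5241, 5602, 5963, 6324, 6685, 7046, 7407, 7768, 8129, 8490, 8851, 9212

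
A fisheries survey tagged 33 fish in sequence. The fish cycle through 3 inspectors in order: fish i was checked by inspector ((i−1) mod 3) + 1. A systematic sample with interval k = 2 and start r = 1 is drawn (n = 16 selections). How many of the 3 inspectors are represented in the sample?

3

Consecutive selections differ by k = 2, so their inspector numbers differ by 2 mod 3 = 2.
gcd(2, 3) = 1, so the sample visits 3/1 = 3 distinct residues mod 3.
Start 1 is inspector 1; the inspectors hit are 1, 2, 3.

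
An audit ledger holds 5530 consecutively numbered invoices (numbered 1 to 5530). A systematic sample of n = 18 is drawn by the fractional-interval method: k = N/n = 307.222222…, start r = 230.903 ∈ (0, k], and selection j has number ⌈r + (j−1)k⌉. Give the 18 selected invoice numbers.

231, 539, 846, 1153, 1460, 1768, 2075, 2382, 2689, 2996, 3304, 3611, 3918, 4225, 4533, 4840, 5147, 5454

j=1: r + 0k = 230.903 → ⌈·⌉ = 231
j=2: r + 1k = 538.125222… → ⌈·⌉ = 539
j=3: r + 2k = 845.347444… → ⌈·⌉ = 846
j=4: r + 3k = 1152.569666… → ⌈·⌉ = 1153
j=5: r + 4k = 1459.791888… → ⌈·⌉ = 1460
j=6: r + 5k = 1767.014111… → ⌈·⌉ = 1768
j=7: r + 6k = 2074.236333… → ⌈·⌉ = 2075
j=8: r + 7k = 2381.458555… → ⌈·⌉ = 2382
j=9: r + 8k = 2688.680777… → ⌈·⌉ = 2689
j=10: r + 9k = 2995.903 → ⌈·⌉ = 2996
j=11: r + 10k = 3303.125222… → ⌈·⌉ = 3304
j=12: r + 11k = 3610.347444… → ⌈·⌉ = 3611
j=13: r + 12k = 3917.569666… → ⌈·⌉ = 3918
j=14: r + 13k = 4224.791888… → ⌈·⌉ = 4225
j=15: r + 14k = 4532.014111… → ⌈·⌉ = 4533
j=16: r + 15k = 4839.236333… → ⌈·⌉ = 4840
j=17: r + 16k = 5146.458555… → ⌈·⌉ = 5147
j=18: r + 17k = 5453.680777… → ⌈·⌉ = 5454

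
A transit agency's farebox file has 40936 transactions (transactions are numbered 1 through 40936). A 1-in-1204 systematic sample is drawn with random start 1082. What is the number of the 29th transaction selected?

k = 1204
29th selection = r + (29−1)·k = 1082 + 28×1204 = 1082 + 33712 = 34794

34794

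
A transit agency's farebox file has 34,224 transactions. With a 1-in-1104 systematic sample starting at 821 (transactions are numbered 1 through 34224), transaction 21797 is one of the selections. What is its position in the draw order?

20

k = 1104
position = (21797 − 821)/1104 + 1 = 20976/1104 + 1 = 19 + 1 = 20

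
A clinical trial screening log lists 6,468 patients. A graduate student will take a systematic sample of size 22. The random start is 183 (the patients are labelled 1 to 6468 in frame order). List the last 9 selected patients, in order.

4005, 4299, 4593, 4887, 5181, 5475, 5769, 6063, 6357

k = N/n = 6468/22 = 294
14th selection = 183 + 13×294 = 4005
15th: 4005 + 294 = 4299
16th: 4299 + 294 = 4593
17th: 4593 + 294 = 4887
18th: 4887 + 294 = 5181
19th: 5181 + 294 = 5475
20th: 5475 + 294 = 5769
21st: 5769 + 294 = 6063
22nd: 6063 + 294 = 6357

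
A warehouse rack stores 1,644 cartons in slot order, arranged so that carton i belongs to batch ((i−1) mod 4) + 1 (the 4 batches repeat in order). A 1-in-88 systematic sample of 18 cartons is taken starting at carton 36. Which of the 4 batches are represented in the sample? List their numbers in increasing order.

Consecutive selections differ by k = 88, so their batch numbers differ by 88 mod 4 = 0.
gcd(88, 4) = 4, so the sample visits 4/4 = 1 distinct residues mod 4.
Start 36 is batch 4; the batches hit are 4.

4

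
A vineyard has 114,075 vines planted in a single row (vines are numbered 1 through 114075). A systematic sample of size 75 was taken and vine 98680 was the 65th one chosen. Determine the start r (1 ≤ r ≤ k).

1336

k = 114075/75 = 1521
r = 98680 − (65−1)×1521 = 98680 − 97344 = 1336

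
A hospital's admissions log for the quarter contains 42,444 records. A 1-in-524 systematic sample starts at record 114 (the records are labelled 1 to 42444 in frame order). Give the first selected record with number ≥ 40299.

k = 524
Steps past start: ⌈(40299 − 114)/524⌉ = ⌈40185/524⌉ = 77
Selected record: 114 + 77×524 = 40462

40462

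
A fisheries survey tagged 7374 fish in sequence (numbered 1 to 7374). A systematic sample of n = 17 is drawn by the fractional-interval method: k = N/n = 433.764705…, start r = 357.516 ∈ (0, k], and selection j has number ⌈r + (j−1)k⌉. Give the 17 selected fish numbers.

j=1: r + 0k = 357.516 → ⌈·⌉ = 358
j=2: r + 1k = 791.280705… → ⌈·⌉ = 792
j=3: r + 2k = 1225.045411… → ⌈·⌉ = 1226
j=4: r + 3k = 1658.810117… → ⌈·⌉ = 1659
j=5: r + 4k = 2092.574823… → ⌈·⌉ = 2093
j=6: r + 5k = 2526.339529… → ⌈·⌉ = 2527
j=7: r + 6k = 2960.104235… → ⌈·⌉ = 2961
j=8: r + 7k = 3393.868941… → ⌈·⌉ = 3394
j=9: r + 8k = 3827.633647… → ⌈·⌉ = 3828
j=10: r + 9k = 4261.398352… → ⌈·⌉ = 4262
j=11: r + 10k = 4695.163058… → ⌈·⌉ = 4696
j=12: r + 11k = 5128.927764… → ⌈·⌉ = 5129
j=13: r + 12k = 5562.692470… → ⌈·⌉ = 5563
j=14: r + 13k = 5996.457176… → ⌈·⌉ = 5997
j=15: r + 14k = 6430.221882… → ⌈·⌉ = 6431
j=16: r + 15k = 6863.986588… → ⌈·⌉ = 6864
j=17: r + 16k = 7297.751294… → ⌈·⌉ = 7298

358, 792, 1226, 1659, 2093, 2527, 2961, 3394, 3828, 4262, 4696, 5129, 5563, 5997, 6431, 6864, 7298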